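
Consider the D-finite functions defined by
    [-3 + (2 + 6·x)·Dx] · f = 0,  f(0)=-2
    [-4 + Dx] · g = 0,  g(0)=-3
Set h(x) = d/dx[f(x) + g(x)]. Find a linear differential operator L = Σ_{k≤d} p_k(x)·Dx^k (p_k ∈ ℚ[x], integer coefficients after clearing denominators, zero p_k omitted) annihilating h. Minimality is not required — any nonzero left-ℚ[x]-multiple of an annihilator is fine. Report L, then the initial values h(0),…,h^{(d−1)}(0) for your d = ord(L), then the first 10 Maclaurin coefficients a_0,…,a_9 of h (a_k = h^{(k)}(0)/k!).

L = (-204 - 288·x) + (-37 - 384·x - 576·x^2)·Dx + (22 + 114·x + 144·x^2)·Dx^2  (order 2).
h: a_k = -15, -87/2, -849/8, -1643/16, -24889/128, 98563/1280, -8626531/15360, 287151637/215040, -13366419889/3440640, 677727991363/61931520, …
ICs: h(0) = -15, h′(0) = -87/2.

f: a_k = -2, -3, 9/4, -27/8, 405/64, -1701/128, 15309/512, -72171/1024, 2814669/16384, -14073345/32768, …
g: a_k = -3, -12, -24, -32, -32, -128/5, -256/15, -1024/105, -512/105, -2048/945, …
Weyl lclm of L_f,L_g ⇒ L₀ (ord ≤ 2).
h=h₀': d/dx-closure on L₀ ⇒ L.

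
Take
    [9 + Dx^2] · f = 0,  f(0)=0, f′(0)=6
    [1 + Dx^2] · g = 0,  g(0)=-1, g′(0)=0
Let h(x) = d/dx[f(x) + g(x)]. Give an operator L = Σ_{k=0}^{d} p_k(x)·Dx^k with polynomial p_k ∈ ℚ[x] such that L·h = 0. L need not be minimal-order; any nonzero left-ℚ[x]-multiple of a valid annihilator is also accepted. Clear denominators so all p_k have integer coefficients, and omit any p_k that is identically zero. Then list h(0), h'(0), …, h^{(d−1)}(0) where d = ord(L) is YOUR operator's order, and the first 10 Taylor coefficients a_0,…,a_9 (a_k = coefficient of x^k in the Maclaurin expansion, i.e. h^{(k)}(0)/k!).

L = 9 + 10·Dx^2 + Dx^4  (order 4).
h: a_k = 6, 1, -27, -1/6, 81/4, 1/120, -243/40, -1/5040, 2187/2240, 1/362880, …
ICs: h(0) = 6, h′(0) = 1, h′′(0) = -54, h′′′(0) = -1.

f: a_k = 0, 6, 0, -9, 0, 81/20, 0, -243/280, 0, 243/2240, …
g: a_k = -1, 0, 1/2, 0, -1/24, 0, 1/720, 0, -1/40320, 0, …
Weyl lclm of L_f,L_g ⇒ L₀ (ord ≤ 4).
Differentiate: ansatz ord ≤ ord L₀ ⇒ L.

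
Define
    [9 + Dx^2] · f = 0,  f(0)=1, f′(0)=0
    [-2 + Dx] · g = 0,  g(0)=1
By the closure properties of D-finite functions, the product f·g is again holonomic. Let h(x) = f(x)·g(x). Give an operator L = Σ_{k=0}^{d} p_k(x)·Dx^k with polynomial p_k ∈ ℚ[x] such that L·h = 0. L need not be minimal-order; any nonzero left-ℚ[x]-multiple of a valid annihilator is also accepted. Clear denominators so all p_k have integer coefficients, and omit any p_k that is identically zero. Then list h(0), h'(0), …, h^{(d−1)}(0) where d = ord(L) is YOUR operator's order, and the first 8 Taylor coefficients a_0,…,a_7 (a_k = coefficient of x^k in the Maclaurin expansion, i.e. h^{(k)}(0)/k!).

f: a_k = 1, 0, -9/2, 0, 27/8, 0, -81/80, 0, …
g: a_k = 1, 2, 2, 4/3, 2/3, 4/15, 4/45, 8/315, …
L₀ := L_f ⊗_s L_g (sym. prod.), ord ≤ 2.
L = 13 - 4·Dx + Dx^2  (order 2).
h: a_k = 1, 2, -5/2, -23/3, -119/24, 61/60, 407/144, 3277/2520, …
ICs: h(0) = 1, h′(0) = 2.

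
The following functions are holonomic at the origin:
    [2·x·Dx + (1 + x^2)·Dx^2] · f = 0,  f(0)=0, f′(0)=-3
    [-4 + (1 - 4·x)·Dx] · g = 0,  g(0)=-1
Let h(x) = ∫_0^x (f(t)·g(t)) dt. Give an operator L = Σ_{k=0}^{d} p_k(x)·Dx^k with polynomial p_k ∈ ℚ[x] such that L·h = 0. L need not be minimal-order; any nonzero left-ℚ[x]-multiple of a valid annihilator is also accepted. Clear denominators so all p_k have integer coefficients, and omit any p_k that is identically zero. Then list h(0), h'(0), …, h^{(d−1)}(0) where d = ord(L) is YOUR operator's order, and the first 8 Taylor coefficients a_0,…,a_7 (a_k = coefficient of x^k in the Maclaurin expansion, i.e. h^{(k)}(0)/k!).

f: a_k = 0, -3, 0, 1, 0, -3/5, 0, 3/7, …
g: a_k = -1, -4, -16, -64, -256, -1024, -4096, -16384, …
h₀=f·g: eliminate ⇒ L₀, order ≤ 2·1.
h=∫h₀ ⇒ L = L₀·Dx.
L = 8·x·Dx + (8 - 2·x + 16·x^2)·Dx^2 + (-1 + 4·x - x^2 + 4·x^3)·Dx^3  (order 3).
h: a_k = 0, 0, 3/2, 4, 47/4, 188/5, 3763/30, 15052/35, …
ICs: h(0) = 0, h′(0) = 0, h′′(0) = 3.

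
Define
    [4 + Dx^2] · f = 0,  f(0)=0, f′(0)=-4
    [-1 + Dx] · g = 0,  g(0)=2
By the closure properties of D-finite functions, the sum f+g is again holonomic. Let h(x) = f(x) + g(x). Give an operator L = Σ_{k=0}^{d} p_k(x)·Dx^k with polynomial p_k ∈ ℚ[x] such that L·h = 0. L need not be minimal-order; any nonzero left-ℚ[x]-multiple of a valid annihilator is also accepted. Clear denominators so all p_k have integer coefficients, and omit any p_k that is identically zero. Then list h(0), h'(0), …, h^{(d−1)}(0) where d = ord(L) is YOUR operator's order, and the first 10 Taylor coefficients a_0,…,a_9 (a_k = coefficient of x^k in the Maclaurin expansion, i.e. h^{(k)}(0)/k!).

f: a_k = 0, -4, 0, 8/3, 0, -8/15, 0, 16/315, 0, -8/2835, …
g: a_k = 2, 2, 1, 1/3, 1/12, 1/60, 1/360, 1/2520, 1/20160, 1/181440, …
f+g: L₀ = lclm(L_f,L_g), ord ≤ 2+1.
L = -4 + 4·Dx - Dx^2 + Dx^3  (order 3).
h: a_k = 2, -2, 1, 3, 1/12, -31/60, 1/360, 43/840, 1/20160, -73/25920, …
ICs: h(0) = 2, h′(0) = -2, h′′(0) = 2.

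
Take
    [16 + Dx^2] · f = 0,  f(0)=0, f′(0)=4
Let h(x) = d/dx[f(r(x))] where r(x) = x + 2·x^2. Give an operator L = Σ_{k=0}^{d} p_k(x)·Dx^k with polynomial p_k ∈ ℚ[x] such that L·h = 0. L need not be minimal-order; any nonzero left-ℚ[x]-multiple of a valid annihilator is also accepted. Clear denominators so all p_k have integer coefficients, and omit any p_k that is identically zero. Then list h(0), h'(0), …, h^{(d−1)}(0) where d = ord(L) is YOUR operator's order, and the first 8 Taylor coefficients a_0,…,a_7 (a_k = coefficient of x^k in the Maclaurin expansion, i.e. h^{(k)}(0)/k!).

f: a_k = 0, 4, 0, -32/3, 0, 128/15, 0, -1024/315, …
h₀=f(r): pull back L_f along r ⇒ L₀.
Differentiate: ansatz ord ≤ ord L₀ ⇒ L.
L = (64 + 256·x + 1536·x^2 + 4096·x^3 + 4096·x^4) + (-12 - 48·x)·Dx + (1 + 8·x + 16·x^2)·Dx^2  (order 2).
h: a_k = 4, 16, -32, -256, -1792/3, 0, 106496/45, 229376/45, …
ICs: h(0) = 4, h′(0) = 16.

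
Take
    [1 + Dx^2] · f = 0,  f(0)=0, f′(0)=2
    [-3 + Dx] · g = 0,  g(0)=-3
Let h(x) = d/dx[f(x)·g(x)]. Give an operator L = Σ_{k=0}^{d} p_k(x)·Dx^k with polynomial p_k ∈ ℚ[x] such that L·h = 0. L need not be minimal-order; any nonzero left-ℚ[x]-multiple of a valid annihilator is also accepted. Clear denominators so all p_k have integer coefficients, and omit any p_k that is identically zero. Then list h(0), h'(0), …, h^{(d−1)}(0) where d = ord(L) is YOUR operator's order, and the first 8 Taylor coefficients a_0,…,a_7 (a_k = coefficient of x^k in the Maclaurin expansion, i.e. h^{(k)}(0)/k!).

f: a_k = 0, 2, 0, -1/3, 0, 1/60, 0, -1/2520, …
g: a_k = -3, -9, -27/2, -27/2, -81/8, -243/40, -243/80, -729/560, …
Sym-product of L_f,L_g gives L₀ (≤ ord 2).
Derive L from L₀ (diff closure).
L = 10 - 6·Dx + Dx^2  (order 2).
h: a_k = -6, -36, -78, -96, -79, -234/5, -307/15, -32/5, …
ICs: h(0) = -6, h′(0) = -36.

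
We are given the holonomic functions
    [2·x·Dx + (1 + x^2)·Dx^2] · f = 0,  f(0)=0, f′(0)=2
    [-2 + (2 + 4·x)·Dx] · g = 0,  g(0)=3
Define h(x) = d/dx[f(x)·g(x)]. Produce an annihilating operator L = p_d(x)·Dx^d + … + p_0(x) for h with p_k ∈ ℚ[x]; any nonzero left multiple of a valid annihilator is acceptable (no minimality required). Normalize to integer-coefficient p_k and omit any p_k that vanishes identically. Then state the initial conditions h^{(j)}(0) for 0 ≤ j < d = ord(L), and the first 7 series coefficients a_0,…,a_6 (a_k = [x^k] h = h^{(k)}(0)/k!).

L = (-1 + 20·x + 20·x^2 - 12·x^3 - 3·x^4) + (8 + 30·x + 54·x^2 + 34·x^3 - 42·x^4 - 12·x^5)·Dx + (3 + 10·x + 6·x^2 - 2·x^3 - x^4 - 12·x^5 - 4·x^6)·Dx^2  (order 2).
h: a_k = 6, 12, -15, 4, -31/4, 327/10, -2263/40, …
ICs: h(0) = 6, h′(0) = 12.

f: a_k = 0, 2, 0, -2/3, 0, 2/5, 0, …
g: a_k = 3, 3, -3/2, 3/2, -15/8, 21/8, -63/16, …
f·g: L₀ = L_f ⊗_s L_g, ord ≤ 2·1.
h₀' ⇒ L via d/dx closure of L₀.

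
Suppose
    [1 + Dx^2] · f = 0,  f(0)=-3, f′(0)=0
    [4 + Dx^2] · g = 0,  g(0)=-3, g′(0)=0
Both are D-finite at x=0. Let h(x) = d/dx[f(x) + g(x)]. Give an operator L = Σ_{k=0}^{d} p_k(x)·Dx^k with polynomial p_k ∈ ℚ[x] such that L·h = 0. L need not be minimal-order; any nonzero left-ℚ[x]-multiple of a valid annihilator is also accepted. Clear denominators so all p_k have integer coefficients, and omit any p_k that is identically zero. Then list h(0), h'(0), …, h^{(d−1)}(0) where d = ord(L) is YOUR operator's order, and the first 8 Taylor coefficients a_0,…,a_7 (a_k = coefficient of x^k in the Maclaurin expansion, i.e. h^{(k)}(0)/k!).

f: a_k = -3, 0, 3/2, 0, -1/8, 0, 1/240, 0, …
g: a_k = -3, 0, 6, 0, -2, 0, 4/15, 0, …
h₀=f+g: left-lcm gives L₀, ord ≤ 4.
Differentiate: ansatz ord ≤ ord L₀ ⇒ L.
L = 4 + 5·Dx^2 + Dx^4  (order 4).
h: a_k = 0, 15, 0, -17/2, 0, 13/8, 0, -257/1680, …
ICs: h(0) = 0, h′(0) = 15, h′′(0) = 0, h′′′(0) = -51.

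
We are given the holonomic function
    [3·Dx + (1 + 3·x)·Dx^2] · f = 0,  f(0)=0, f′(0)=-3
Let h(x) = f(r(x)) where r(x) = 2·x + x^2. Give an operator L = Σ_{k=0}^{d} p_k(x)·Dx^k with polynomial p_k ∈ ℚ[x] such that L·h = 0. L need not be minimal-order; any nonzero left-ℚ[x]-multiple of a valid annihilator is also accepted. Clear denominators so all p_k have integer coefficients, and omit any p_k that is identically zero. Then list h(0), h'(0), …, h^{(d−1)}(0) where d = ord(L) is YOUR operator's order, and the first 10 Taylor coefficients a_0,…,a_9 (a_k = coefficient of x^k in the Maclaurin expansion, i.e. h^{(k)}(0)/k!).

L = (5 + 6·x + 3·x^2)·Dx + (1 + 7·x + 9·x^2 + 3·x^3)·Dx^2  (order 2).
h: a_k = 0, -6, 15, -54, 441/2, -4806/5, 4365, -142722/7, 388881/4, -470934, …
ICs: h(0) = 0, h′(0) = -6.

f: a_k = 0, -3, 9/2, -9, 81/4, -243/5, 243/2, -2187/7, 6561/8, -2187, …
f∘r: x↦r, Dx↦Dx/r' in L_f ⇒ L₀.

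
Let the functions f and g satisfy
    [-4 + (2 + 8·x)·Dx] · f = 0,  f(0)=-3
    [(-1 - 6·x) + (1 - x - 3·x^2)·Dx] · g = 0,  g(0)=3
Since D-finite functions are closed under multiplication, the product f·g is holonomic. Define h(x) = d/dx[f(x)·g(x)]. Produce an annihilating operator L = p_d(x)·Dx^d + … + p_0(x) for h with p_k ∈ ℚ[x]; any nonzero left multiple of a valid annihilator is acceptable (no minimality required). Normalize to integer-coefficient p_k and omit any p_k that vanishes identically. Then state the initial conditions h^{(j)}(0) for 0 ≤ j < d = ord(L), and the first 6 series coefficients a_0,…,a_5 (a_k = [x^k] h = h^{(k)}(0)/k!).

L = (8 + 126·x + 390·x^2 + 480·x^3 + 540·x^4) + (-3 - 17·x - 21·x^2 + 38·x^3 + 222·x^4 + 216·x^5)·Dx  (order 1).
h: a_k = -27, -72, -459, -684, -4410, -3834, …
ICs: h(0) = -27.

f: a_k = -3, -6, 6, -12, 30, -84, …
g: a_k = 3, 3, 12, 21, 57, 120, …
h₀=f·g: eliminate ⇒ L₀, order ≤ 1·1.
h=h₀': d/dx-closure on L₀ ⇒ L.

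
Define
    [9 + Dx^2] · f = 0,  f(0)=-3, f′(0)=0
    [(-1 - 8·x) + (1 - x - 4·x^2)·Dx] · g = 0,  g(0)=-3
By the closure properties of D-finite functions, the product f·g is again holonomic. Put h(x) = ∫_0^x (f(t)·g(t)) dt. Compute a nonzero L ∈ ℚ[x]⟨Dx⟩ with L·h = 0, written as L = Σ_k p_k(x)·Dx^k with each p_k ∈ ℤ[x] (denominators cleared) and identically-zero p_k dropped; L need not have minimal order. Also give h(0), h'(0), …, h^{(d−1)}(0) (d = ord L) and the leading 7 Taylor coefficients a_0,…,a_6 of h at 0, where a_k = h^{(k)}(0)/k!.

f: a_k = -3, 0, 27/2, 0, -81/8, 0, 243/80, …
g: a_k = -3, -3, -15, -27, -87, -195, -543, …
Product ⇒ symmetric product L₀, ord ≤ 2.
Integrate: L := L₀·Dx.
L = (-1 + 9·x + 36·x^2)·Dx + (2 + 16·x)·Dx^2 + (-1 + x + 4·x^2)·Dx^3  (order 3).
h: a_k = 0, 9, 9/2, 3/2, 81/8, 711/40, 669/16, …
ICs: h(0) = 0, h′(0) = 9, h′′(0) = 9.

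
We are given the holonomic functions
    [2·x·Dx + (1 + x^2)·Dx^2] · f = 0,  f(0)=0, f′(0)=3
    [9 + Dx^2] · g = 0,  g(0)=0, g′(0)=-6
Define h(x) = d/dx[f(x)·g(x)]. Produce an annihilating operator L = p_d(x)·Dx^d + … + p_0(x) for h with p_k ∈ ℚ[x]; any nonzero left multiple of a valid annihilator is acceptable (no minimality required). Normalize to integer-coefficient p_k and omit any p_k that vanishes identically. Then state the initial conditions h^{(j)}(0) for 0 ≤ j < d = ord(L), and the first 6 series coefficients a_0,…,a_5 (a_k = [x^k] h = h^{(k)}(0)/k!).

L = (20358 + 86886·x^2 + 157437·x^4 + 155520·x^6 + 96228·x^8 + 36450·x^10 + 6561·x^12) + (6372·x + 25596·x^3 + 39960·x^5 + 32400·x^7 + 14580·x^9 + 2916·x^11)·Dx + (3432 + 15828·x^2 + 31110·x^4 + 33588·x^6 + 22032·x^8 + 8424·x^10 + 1458·x^12)·Dx^2 + (708·x + 2844·x^3 + 4440·x^5 + 3600·x^7 + 1620·x^9 + 324·x^11)·Dx^3 + (130 + 686·x^2 + 1513·x^4 + 1812·x^6 + 1260·x^8 + 486·x^10 + 81·x^12)·Dx^4  (order 4).
h: a_k = 0, -36, 0, 132, 0, -297/2, …
ICs: h(0) = 0, h′(0) = -36, h′′(0) = 0, h′′′(0) = 792.

f: a_k = 0, 3, 0, -1, 0, 3/5, …
g: a_k = 0, -6, 0, 9, 0, -81/20, …
f·g: L₀ = L_f ⊗_s L_g, ord ≤ 2·2.
h=h₀': d/dx-closure on L₀ ⇒ L.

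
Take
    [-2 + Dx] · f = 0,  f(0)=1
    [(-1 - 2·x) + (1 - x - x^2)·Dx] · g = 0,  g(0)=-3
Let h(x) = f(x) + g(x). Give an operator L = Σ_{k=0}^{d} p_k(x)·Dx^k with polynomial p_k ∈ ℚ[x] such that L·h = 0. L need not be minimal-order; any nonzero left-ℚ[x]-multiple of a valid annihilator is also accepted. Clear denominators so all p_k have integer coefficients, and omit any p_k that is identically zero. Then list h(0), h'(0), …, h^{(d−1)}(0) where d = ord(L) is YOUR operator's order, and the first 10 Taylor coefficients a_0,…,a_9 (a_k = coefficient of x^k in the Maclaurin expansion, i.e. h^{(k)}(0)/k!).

f: a_k = 1, 2, 2, 4/3, 2/3, 4/15, 4/45, 8/315, 2/315, 4/2835, …
g: a_k = -3, -3, -6, -9, -15, -24, -39, -63, -102, -165, …
L₀ := lclm(L_f,L_g); ord L₀ ≤ 1+1.
L = (4 + 8·x + 24·x^2 + 8·x^3) + (-14·x - 10·x^2 + 8·x^3 + 4·x^4)·Dx + (-1 + 5·x - x^2 - 6·x^3 - 2·x^4)·Dx^2  (order 2).
h: a_k = -2, -1, -4, -23/3, -43/3, -356/15, -1751/45, -19837/315, -32128/315, -467771/2835, …
ICs: h(0) = -2, h′(0) = -1.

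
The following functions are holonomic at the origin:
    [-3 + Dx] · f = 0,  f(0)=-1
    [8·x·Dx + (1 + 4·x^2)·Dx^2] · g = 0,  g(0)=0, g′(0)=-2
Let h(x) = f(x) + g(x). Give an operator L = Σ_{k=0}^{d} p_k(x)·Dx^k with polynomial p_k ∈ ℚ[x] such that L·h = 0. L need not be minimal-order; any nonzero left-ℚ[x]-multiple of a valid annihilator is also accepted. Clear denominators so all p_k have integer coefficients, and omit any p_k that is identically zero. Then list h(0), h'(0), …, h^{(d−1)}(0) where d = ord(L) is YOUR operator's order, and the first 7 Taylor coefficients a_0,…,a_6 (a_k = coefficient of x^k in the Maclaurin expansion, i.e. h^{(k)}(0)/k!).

f: a_k = -1, -3, -9/2, -9/2, -27/8, -81/40, -81/80, …
g: a_k = 0, -2, 0, 8/3, 0, -32/5, 0, …
L₀ := lclm(L_f,L_g); ord L₀ ≤ 1+2.
L = (24 - 72·x - 288·x^2 - 288·x^3)·Dx + (-17 + 24·x^2 - 144·x^4)·Dx^2 + (3 + 8·x + 24·x^2 + 32·x^3 + 48·x^4)·Dx^3  (order 3).
h: a_k = -1, -5, -9/2, -11/6, -27/8, -337/40, -81/80, …
ICs: h(0) = -1, h′(0) = -5, h′′(0) = -9.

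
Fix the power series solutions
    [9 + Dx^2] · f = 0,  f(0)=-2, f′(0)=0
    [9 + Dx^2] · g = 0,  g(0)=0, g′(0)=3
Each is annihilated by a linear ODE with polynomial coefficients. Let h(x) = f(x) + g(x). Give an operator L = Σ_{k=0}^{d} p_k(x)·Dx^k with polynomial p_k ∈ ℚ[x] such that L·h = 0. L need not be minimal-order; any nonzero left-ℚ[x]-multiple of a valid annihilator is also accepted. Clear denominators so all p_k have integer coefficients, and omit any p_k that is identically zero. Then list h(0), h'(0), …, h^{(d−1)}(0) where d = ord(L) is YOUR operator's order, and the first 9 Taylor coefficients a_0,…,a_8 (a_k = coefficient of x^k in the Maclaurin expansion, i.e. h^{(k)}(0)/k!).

L = 9 + Dx^2  (order 2).
h: a_k = -2, 3, 9, -9/2, -27/4, 81/40, 81/40, -243/560, -729/2240, …
ICs: h(0) = -2, h′(0) = 3.

f: a_k = -2, 0, 9, 0, -27/4, 0, 81/40, 0, -729/2240, …
g: a_k = 0, 3, 0, -9/2, 0, 81/40, 0, -243/560, 0, …
Sum ⇒ L₀ = lclm(L_f,L_g) in ℚ(x)⟨Dx⟩.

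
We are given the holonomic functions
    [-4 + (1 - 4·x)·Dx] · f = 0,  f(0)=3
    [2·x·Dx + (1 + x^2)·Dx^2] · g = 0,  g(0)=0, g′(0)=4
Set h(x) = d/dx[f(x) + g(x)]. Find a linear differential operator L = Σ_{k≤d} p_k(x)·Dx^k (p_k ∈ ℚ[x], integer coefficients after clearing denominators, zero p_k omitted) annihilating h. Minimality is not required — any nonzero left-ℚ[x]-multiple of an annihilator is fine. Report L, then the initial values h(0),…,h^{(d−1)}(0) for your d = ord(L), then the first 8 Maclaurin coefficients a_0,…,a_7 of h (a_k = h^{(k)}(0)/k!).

f: a_k = 3, 12, 48, 192, 768, 3072, 12288, 49152, …
g: a_k = 0, 4, 0, -4/3, 0, 4/5, 0, -4/7, …
Weyl lclm of L_f,L_g ⇒ L₀ (ord ≤ 3).
h₀' ⇒ L via d/dx closure of L₀.
L = (-8 + 128·x + 24·x^2) + (49 - 8·x + 109·x^2 + 24·x^3)·Dx + (-4 + 15·x + 15·x^3 + 4·x^4)·Dx^2  (order 2).
h: a_k = 16, 96, 572, 3072, 15364, 73728, 344060, 1572864, …
ICs: h(0) = 16, h′(0) = 96.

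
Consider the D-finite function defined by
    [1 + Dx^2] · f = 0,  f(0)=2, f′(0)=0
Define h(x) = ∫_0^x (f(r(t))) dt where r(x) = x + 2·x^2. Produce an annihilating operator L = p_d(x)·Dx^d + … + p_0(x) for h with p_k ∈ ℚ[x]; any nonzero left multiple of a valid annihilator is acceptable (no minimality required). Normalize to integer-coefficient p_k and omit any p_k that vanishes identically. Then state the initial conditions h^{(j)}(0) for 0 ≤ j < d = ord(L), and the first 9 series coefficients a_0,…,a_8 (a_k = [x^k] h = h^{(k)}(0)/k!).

f: a_k = 2, 0, -1, 0, 1/12, 0, -1/360, 0, 1/20160, …
h₀=f(r): pull back L_f along r ⇒ L₀.
Integrate: L := L₀·Dx.
L = (1 + 12·x + 48·x^2 + 64·x^3)·Dx - 4·Dx^2 + (1 + 4·x)·Dx^3  (order 3).
h: a_k = 0, 2, 0, -1/3, -1, -47/60, 1/9, 719/2520, 79/240, …
ICs: h(0) = 0, h′(0) = 2, h′′(0) = 0.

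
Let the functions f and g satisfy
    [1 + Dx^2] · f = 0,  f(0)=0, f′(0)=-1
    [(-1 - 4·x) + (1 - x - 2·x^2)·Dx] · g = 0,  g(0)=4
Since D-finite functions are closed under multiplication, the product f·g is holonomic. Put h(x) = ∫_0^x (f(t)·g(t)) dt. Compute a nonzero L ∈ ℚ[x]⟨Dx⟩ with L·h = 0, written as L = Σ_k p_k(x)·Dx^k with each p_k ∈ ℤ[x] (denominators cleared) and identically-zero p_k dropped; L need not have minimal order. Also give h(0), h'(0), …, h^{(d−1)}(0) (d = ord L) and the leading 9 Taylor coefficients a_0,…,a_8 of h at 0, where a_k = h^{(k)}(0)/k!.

f: a_k = 0, -1, 0, 1/6, 0, -1/120, 0, 1/5040, 0, …
g: a_k = 4, 4, 12, 20, 44, 84, 172, 340, 684, …
L₀ := L_f ⊗_s L_g (sym. prod.), ord ≤ 2.
∫: right-multiply L₀ by Dx.
L = (3 + x + 2·x^2)·Dx + (2 + 8·x)·Dx^2 + (-1 + x + 2·x^2)·Dx^3  (order 3).
h: a_k = 0, 0, -2, -4/3, -17/6, -58/15, -1261/180, -807/70, -41521/2016, …
ICs: h(0) = 0, h′(0) = 0, h′′(0) = -4.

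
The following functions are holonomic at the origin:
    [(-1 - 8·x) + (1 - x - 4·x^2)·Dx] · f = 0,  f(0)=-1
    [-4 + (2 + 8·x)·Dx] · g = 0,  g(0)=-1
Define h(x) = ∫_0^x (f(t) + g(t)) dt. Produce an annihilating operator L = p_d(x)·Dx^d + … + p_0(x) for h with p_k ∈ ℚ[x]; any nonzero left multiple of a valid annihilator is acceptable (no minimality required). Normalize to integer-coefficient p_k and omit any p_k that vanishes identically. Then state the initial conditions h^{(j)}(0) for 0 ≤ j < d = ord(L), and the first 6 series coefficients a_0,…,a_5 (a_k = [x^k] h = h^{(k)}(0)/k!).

f: a_k = -1, -1, -5, -9, -29, -65, …
g: a_k = -1, -2, 2, -4, 10, -28, …
h₀=f+g: left-lcm gives L₀, ord ≤ 2.
h=∫₀ˣh₀: take L = L₀·Dx.
L = (-24 - 156·x - 336·x^2 - 640·x^3)·Dx + (14 + 96·x + 420·x^2 + 1184·x^3 + 1600·x^4)·Dx^2 + (1 - 11·x - 90·x^2 - 24·x^3 + 544·x^4 + 640·x^5)·Dx^3  (order 3).
h: a_k = 0, -2, -3/2, -1, -13/4, -19/5, …
ICs: h(0) = 0, h′(0) = -2, h′′(0) = -3.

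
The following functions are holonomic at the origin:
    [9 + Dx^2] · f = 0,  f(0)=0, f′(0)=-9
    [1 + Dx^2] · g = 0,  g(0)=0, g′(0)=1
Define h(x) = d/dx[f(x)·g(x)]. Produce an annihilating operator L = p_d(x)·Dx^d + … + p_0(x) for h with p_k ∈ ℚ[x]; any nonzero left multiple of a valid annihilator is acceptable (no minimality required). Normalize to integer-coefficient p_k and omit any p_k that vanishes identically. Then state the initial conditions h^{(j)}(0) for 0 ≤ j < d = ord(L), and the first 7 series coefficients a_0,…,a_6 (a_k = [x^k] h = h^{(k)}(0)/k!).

L = 64 + 20·Dx^2 + Dx^4  (order 4).
h: a_k = 0, -18, 0, 60, 0, -252/5, 0, …
ICs: h(0) = 0, h′(0) = -18, h′′(0) = 0, h′′′(0) = 360.

f: a_k = 0, -9, 0, 27/2, 0, -243/40, 0, …
g: a_k = 0, 1, 0, -1/6, 0, 1/120, 0, …
L₀ := L_f ⊗_s L_g (sym. prod.), ord ≤ 4.
Derive L from L₀ (diff closure).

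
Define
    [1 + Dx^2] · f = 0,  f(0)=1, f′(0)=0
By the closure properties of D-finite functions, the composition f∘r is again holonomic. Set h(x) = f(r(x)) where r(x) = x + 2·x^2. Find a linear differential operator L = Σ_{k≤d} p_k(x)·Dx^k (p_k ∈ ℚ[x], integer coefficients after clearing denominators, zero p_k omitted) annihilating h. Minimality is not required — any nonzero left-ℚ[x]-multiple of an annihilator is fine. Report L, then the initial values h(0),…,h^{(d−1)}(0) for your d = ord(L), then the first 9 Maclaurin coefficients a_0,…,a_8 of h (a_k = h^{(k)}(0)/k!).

L = (1 + 12·x + 48·x^2 + 64·x^3) - 4·Dx + (1 + 4·x)·Dx^2  (order 2).
h: a_k = 1, 0, -1/2, -2, -47/24, 1/3, 719/720, 79/60, 23521/40320, …
ICs: h(0) = 1, h′(0) = 0.

f: a_k = 1, 0, -1/2, 0, 1/24, 0, -1/720, 0, 1/40320, …
Change of var in L_f (x↦r) gives L₀.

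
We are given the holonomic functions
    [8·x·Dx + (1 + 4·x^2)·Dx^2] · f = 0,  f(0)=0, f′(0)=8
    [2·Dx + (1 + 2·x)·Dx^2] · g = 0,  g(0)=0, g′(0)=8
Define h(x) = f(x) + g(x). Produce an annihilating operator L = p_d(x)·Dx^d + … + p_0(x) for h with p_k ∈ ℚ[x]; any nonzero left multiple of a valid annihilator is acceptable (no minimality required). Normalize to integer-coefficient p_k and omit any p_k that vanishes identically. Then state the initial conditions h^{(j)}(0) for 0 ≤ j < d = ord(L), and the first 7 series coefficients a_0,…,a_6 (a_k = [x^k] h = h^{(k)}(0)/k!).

f: a_k = 0, 8, 0, -32/3, 0, 128/5, 0, …
g: a_k = 0, 8, -8, 32/3, -16, 128/5, -128/3, …
f+g: L₀ = lclm(L_f,L_g), ord ≤ 2+2.
L = (-8 - 48·x + 96·x^2 + 64·x^3)·Dx + (-8 - 16·x + 192·x^3 + 128·x^4)·Dx^2 + (-1 + 2·x + 8·x^2 + 16·x^3 + 48·x^4 + 32·x^5)·Dx^3  (order 3).
h: a_k = 0, 16, -8, 0, -16, 256/5, -128/3, …
ICs: h(0) = 0, h′(0) = 16, h′′(0) = -16.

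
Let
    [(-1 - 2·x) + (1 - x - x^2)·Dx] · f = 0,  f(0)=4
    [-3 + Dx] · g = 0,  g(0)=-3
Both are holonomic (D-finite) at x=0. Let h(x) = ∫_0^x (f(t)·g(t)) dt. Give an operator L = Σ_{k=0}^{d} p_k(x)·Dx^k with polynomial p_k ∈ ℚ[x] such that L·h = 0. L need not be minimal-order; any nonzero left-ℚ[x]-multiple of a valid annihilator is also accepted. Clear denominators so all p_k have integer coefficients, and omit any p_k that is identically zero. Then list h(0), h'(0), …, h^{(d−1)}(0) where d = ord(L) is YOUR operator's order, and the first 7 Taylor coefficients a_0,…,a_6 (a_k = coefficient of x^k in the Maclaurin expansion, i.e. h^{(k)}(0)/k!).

L = (4 - x - 3·x^2)·Dx + (-1 + x + x^2)·Dx^2  (order 2).
h: a_k = 0, -12, -24, -38, -54, -741/10, -509/5, …
ICs: h(0) = 0, h′(0) = -12.

f: a_k = 4, 4, 8, 12, 20, 32, 52, …
g: a_k = -3, -9, -27/2, -27/2, -81/8, -243/40, -243/80, …
f·g: L₀ = L_f ⊗_s L_g, ord ≤ 1·1.
h=∫₀ˣh₀: take L = L₀·Dx.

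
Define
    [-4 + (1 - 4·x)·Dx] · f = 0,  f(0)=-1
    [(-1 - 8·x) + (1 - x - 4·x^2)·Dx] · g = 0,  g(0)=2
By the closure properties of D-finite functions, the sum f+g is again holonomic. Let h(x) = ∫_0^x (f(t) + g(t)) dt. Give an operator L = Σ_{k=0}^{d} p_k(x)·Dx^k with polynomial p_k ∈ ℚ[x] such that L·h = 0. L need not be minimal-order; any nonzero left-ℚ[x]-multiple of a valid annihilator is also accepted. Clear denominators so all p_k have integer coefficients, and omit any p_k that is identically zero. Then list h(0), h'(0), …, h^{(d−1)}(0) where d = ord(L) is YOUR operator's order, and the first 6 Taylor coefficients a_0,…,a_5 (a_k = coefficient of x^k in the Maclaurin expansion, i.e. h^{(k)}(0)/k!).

f: a_k = -1, -4, -16, -64, -256, -1024, …
g: a_k = 2, 2, 10, 18, 58, 130, …
Weyl lclm of L_f,L_g ⇒ L₀ (ord ≤ 2).
h=∫₀ˣh₀: take L = L₀·Dx.
L = (8 - 288·x + 384·x^2 - 512·x^3)·Dx + (22 - 8·x - 288·x^2 + 640·x^3 - 1024·x^4)·Dx^2 + (-3 + 23·x - 56·x^2 + 32·x^3 + 128·x^4 - 256·x^5)·Dx^3  (order 3).
h: a_k = 0, 1, -1, -2, -23/2, -198/5, …
ICs: h(0) = 0, h′(0) = 1, h′′(0) = -2.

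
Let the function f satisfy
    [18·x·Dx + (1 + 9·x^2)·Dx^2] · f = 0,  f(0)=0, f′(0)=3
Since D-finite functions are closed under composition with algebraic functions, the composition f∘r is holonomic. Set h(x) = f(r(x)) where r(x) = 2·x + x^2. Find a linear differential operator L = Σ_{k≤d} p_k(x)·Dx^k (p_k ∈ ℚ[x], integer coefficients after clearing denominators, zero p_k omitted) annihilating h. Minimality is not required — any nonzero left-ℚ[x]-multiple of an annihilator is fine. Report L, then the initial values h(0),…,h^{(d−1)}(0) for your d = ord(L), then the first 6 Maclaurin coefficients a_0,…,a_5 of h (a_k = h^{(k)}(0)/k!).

f: a_k = 0, 3, 0, -9, 0, 243/5, …
Substitute x→r, Dx→(1/r')Dx; clear ⇒ L₀.
L = (-1 + 72·x + 144·x^2 + 108·x^3 + 27·x^4)·Dx + (1 + x + 36·x^2 + 72·x^3 + 45·x^4 + 9·x^5)·Dx^2  (order 2).
h: a_k = 0, 6, 3, -72, -108, 7506/5, …
ICs: h(0) = 0, h′(0) = 6.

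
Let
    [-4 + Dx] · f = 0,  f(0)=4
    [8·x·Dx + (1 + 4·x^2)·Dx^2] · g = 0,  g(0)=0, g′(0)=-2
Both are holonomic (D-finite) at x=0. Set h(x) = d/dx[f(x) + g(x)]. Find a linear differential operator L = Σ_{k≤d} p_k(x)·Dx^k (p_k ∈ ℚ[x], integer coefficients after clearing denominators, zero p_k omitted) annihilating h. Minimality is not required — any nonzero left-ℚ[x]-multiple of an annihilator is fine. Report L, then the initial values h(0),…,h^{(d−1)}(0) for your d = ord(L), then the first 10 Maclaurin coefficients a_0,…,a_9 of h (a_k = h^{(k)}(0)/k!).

f: a_k = 4, 16, 32, 128/3, 128/3, 512/15, 1024/45, 4096/315, 2048/315, 8192/2835, …
g: a_k = 0, -2, 0, 8/3, 0, -32/5, 0, 128/7, 0, -512/9, …
Sum ⇒ L₀ = lclm(L_f,L_g) in ℚ(x)⟨Dx⟩.
h₀' ⇒ L via d/dx closure of L₀.
L = (8 - 32·x - 96·x^2 - 128·x^3) + (-6 - 8·x^2 - 64·x^4)·Dx + (1 + 2·x + 8·x^2 + 8·x^3 + 16·x^4)·Dx^2  (order 2).
h: a_k = 14, 64, 136, 512/3, 416/3, 2048/15, 9856/45, 16384/315, -153088/315, 32768/2835, …
ICs: h(0) = 14, h′(0) = 64.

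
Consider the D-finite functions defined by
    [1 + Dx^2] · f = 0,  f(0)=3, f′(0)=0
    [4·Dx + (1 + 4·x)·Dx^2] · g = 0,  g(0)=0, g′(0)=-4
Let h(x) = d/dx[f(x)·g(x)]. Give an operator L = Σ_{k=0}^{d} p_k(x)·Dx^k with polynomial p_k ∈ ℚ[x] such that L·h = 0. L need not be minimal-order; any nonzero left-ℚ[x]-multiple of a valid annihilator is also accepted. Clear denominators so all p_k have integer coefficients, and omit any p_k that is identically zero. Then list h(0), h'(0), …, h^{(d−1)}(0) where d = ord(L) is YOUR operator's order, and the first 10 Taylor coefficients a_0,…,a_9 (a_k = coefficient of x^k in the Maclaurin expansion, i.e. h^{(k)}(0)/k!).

L = (-12355 - 1064·x - 6288·x^2 - 16128·x^3 - 13568·x^4 + 6144·x^5 + 4096·x^6) + (-3384 - 15968·x - 14080·x^2 - 15360·x^3 + 10240·x^4 + 8192·x^5)·Dx + (-12502 - 2384·x - 10016·x^2 - 19968·x^3 - 14848·x^4 + 12288·x^5 + 8192·x^6)·Dx^2 + (-3384 - 15968·x - 14080·x^2 - 15360·x^3 + 10240·x^4 + 8192·x^5)·Dx^3 + (-147 - 1320·x - 3728·x^2 - 3840·x^3 - 1280·x^4 + 6144·x^5 + 4096·x^6)·Dx^4  (order 4).
h: a_k = -12, 48, -174, 720, -5829/2, 11718, -940403/20, 2827196/15, -169134311/224, 507981377/168, …
ICs: h(0) = -12, h′(0) = 48, h′′(0) = -348, h′′′(0) = 4320.

f: a_k = 3, 0, -3/2, 0, 1/8, 0, -1/240, 0, 1/13440, 0, …
g: a_k = 0, -4, 8, -64/3, 64, -1024/5, 2048/3, -16384/7, 8192, -262144/9, …
Sym-product of L_f,L_g gives L₀ (≤ ord 4).
Derive L from L₀ (diff closure).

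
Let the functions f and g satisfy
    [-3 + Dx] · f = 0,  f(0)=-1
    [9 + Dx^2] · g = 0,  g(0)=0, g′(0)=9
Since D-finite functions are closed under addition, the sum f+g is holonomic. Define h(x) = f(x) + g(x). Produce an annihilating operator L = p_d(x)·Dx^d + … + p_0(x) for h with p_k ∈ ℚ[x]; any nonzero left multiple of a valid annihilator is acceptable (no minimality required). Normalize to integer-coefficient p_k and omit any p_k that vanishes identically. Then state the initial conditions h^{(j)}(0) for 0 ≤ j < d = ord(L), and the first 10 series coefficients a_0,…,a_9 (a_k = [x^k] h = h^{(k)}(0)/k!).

f: a_k = -1, -3, -9/2, -9/2, -27/8, -81/40, -81/80, -243/560, -729/4480, -243/4480, …
g: a_k = 0, 9, 0, -27/2, 0, 243/40, 0, -729/560, 0, 729/4480, …
h₀=f+g: left-lcm gives L₀, ord ≤ 3.
L = -27 + 9·Dx - 3·Dx^2 + Dx^3  (order 3).
h: a_k = -1, 6, -9/2, -18, -27/8, 81/20, -81/80, -243/140, -729/4480, 243/2240, …
ICs: h(0) = -1, h′(0) = 6, h′′(0) = -9.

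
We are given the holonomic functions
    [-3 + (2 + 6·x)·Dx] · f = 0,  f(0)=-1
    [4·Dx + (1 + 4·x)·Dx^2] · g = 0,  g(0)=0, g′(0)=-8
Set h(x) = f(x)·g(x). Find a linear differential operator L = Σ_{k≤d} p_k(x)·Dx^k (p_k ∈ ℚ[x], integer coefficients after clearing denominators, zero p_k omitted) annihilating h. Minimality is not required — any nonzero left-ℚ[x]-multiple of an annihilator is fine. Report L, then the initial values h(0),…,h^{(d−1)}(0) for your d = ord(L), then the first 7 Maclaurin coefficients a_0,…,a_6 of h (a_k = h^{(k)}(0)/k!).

L = (3 + 36·x) + (4 + 12·x)·Dx + (4 + 40·x + 132·x^2 + 144·x^3)·Dx^2  (order 2).
h: a_k = 0, 8, -4, 29/3, -65/2, 9383/80, -206953/480, …
ICs: h(0) = 0, h′(0) = 8.

f: a_k = -1, -3/2, 9/8, -27/16, 405/128, -1701/256, 15309/1024, …
g: a_k = 0, -8, 16, -128/3, 128, -2048/5, 4096/3, …
Product ⇒ symmetric product L₀, ord ≤ 2.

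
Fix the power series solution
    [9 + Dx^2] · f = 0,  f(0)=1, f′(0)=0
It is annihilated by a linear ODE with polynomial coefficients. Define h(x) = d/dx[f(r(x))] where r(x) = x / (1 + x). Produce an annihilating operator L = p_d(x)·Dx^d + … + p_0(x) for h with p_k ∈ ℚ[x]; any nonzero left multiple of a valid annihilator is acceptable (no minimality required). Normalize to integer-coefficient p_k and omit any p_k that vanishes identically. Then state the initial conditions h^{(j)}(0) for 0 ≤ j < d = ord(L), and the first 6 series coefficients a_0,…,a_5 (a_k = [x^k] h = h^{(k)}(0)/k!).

L = (15 + 12·x + 6·x^2) + (6 + 18·x + 18·x^2 + 6·x^3)·Dx + (1 + 4·x + 6·x^2 + 4·x^3 + x^4)·Dx^2  (order 2).
h: a_k = 0, -9, 27, -81/2, 45/2, 2457/40, …
ICs: h(0) = 0, h′(0) = -9.

f: a_k = 1, 0, -9/2, 0, 27/8, 0, …
Change of var in L_f (x↦r) gives L₀.
Differentiate: ansatz ord ≤ ord L₀ ⇒ L.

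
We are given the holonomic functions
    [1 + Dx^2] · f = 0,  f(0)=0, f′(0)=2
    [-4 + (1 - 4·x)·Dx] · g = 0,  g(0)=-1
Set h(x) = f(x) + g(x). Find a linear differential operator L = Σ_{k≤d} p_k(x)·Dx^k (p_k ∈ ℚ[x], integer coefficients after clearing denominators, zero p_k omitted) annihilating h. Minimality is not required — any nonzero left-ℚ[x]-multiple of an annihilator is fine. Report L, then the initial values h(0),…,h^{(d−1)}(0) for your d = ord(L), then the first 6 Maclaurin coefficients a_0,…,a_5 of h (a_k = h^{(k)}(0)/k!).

L = (-388 + 32·x - 64·x^2) + (33 - 140·x + 48·x^2 - 64·x^3)·Dx + (-388 + 32·x - 64·x^2)·Dx^2 + (33 - 140·x + 48·x^2 - 64·x^3)·Dx^3  (order 3).
h: a_k = -1, -2, -16, -193/3, -256, -61439/60, …
ICs: h(0) = -1, h′(0) = -2, h′′(0) = -32.

f: a_k = 0, 2, 0, -1/3, 0, 1/60, …
g: a_k = -1, -4, -16, -64, -256, -1024, …
L₀ := lclm(L_f,L_g); ord L₀ ≤ 2+1.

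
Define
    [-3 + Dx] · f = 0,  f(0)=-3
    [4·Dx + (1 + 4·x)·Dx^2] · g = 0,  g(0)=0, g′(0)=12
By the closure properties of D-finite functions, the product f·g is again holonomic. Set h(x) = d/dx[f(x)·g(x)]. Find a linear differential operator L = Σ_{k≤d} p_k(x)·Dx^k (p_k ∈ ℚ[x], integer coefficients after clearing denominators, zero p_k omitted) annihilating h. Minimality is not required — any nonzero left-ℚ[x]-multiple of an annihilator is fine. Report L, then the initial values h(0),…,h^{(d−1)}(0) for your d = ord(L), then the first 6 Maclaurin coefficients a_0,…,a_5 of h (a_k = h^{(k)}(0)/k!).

L = (51 - 72·x + 432·x^2) + (-14 - 288·x^2)·Dx + (-1 + 8·x + 48·x^2)·Dx^2  (order 2).
h: a_k = -36, -72, -414, 648, -7767/2, 15075, …
ICs: h(0) = -36, h′(0) = -72.

f: a_k = -3, -9, -27/2, -27/2, -81/8, -243/40, …
g: a_k = 0, 12, -24, 64, -192, 3072/5, …
f·g: L₀ = L_f ⊗_s L_g, ord ≤ 1·2.
Derive L from L₀ (diff closure).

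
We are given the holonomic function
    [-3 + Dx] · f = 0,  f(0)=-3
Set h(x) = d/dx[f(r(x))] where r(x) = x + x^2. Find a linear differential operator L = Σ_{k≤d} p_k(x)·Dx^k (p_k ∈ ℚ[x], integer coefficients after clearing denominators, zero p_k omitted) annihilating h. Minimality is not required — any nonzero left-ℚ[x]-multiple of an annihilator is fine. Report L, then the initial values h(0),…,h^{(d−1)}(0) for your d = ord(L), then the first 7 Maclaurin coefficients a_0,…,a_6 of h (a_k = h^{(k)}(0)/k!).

f: a_k = -3, -9, -27/2, -27/2, -81/8, -243/40, -243/80, …
h₀=f(r): pull back L_f along r ⇒ L₀.
Derive L from L₀ (diff closure).
L = (5 + 12·x + 12·x^2) + (-1 - 2·x)·Dx  (order 1).
h: a_k = -9, -45, -243/2, -513/2, -3483/8, -25839/40, -13527/16, …
ICs: h(0) = -9.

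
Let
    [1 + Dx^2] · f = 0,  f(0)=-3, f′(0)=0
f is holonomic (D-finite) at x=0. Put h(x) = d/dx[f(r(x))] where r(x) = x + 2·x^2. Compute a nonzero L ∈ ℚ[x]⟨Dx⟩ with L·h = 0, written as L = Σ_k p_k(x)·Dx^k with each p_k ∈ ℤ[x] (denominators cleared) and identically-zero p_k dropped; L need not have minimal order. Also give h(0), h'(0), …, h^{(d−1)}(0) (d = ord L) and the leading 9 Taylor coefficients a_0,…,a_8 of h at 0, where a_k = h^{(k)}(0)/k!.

f: a_k = -3, 0, 3/2, 0, -1/8, 0, 1/240, 0, -1/13440, …
Substitute x→r, Dx→(1/r')Dx; clear ⇒ L₀.
h=h₀': d/dx-closure on L₀ ⇒ L.
L = (49 + 16·x + 96·x^2 + 256·x^3 + 256·x^4) + (-12 - 48·x)·Dx + (1 + 8·x + 16·x^2)·Dx^2  (order 2).
h: a_k = 0, 3, 18, 47/2, -5, -719/40, -553/20, -23521/1680, 1677/280, …
ICs: h(0) = 0, h′(0) = 3.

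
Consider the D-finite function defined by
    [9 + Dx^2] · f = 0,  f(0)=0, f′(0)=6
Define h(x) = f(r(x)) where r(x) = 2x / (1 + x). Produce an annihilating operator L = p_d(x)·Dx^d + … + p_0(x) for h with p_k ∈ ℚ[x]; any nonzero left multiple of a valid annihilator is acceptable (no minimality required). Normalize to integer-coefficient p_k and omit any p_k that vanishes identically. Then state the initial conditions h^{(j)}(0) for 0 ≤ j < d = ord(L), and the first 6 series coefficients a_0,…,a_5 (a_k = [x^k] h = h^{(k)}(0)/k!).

L = 36 + (2 + 6·x + 6·x^2 + 2·x^3)·Dx + (1 + 4·x + 6·x^2 + 4·x^3 + x^4)·Dx^2  (order 2).
h: a_k = 0, 12, -12, -60, 204, -1452/5, …
ICs: h(0) = 0, h′(0) = 12.

f: a_k = 0, 6, 0, -9, 0, 81/20, …
L₀ from L_f via x↦r, Dx↦r'^{-1}Dx.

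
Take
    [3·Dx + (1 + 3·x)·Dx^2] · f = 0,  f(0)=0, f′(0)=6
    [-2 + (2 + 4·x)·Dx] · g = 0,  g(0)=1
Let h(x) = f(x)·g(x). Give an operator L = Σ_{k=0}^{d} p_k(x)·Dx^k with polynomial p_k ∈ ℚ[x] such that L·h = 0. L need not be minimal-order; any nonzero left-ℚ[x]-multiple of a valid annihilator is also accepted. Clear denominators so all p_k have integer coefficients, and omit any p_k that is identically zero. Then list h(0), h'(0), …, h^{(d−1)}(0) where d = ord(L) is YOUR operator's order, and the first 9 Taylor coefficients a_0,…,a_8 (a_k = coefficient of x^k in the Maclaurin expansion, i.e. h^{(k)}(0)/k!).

f: a_k = 0, 6, -9, 18, -81/2, 486/5, -243, 4374/7, -6561/4, …
g: a_k = 1, 1, -1/2, 1/2, -5/8, 7/8, -21/16, 33/16, -429/128, …
f·g: L₀ = L_f ⊗_s L_g, ord ≤ 2·1.
L = 3·x + (1 + 2·x)·Dx + (1 + 7·x + 16·x^2 + 12·x^3)·Dx^2  (order 2).
h: a_k = 0, 6, -3, 6, -15, 789/20, -4227/40, 40041/140, -54603/70, …
ICs: h(0) = 0, h′(0) = 6.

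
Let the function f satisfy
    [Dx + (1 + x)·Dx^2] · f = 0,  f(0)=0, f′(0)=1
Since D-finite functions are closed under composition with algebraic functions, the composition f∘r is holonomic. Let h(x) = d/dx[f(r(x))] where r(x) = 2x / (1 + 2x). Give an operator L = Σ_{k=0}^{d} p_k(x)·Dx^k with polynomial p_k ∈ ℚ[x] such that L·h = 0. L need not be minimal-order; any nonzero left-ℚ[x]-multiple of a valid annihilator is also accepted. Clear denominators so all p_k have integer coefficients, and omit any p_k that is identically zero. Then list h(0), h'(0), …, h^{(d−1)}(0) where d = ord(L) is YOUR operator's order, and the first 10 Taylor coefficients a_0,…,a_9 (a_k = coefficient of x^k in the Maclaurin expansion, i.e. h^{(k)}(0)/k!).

f: a_k = 0, 1, -1/2, 1/3, -1/4, 1/5, -1/6, 1/7, -1/8, 1/9, …
Change of var in L_f (x↦r) gives L₀.
h=h₀': d/dx-closure on L₀ ⇒ L.
L = (6 + 16·x) + (1 + 6·x + 8·x^2)·Dx  (order 1).
h: a_k = 2, -12, 56, -240, 992, -4032, 16256, -65280, 261632, -1047552, …
ICs: h(0) = 2.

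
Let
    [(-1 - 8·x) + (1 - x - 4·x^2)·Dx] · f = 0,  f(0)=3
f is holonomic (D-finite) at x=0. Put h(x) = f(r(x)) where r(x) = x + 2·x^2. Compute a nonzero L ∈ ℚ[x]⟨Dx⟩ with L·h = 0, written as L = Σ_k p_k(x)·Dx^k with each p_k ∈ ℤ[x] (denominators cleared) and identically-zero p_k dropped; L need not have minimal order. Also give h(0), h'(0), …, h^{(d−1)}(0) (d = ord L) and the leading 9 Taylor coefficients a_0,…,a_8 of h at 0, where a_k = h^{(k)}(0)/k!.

f: a_k = 3, 3, 15, 27, 87, 195, 543, 1323, 3495, …
f∘r: x↦r, Dx↦Dx/r' in L_f ⇒ L₀.
L = (1 + 12·x + 48·x^2 + 64·x^3) + (-1 + x + 6·x^2 + 16·x^3 + 16·x^4)·Dx  (order 1).
h: a_k = 3, 3, 21, 87, 309, 1215, 4797, 18423, 71589, …
ICs: h(0) = 3.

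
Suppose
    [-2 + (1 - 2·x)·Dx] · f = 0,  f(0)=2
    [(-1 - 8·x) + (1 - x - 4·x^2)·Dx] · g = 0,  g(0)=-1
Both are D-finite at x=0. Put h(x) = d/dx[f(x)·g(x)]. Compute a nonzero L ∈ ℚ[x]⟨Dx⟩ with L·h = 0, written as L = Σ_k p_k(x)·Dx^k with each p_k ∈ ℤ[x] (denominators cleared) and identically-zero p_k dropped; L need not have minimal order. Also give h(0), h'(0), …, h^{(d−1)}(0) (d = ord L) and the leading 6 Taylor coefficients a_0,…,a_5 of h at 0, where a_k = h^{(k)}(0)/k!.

L = (22 - 12·x - 120·x^2 - 256·x^3 + 768·x^4) + (-3 + 5·x + 42·x^2 - 88·x^3 - 80·x^4 + 192·x^5)·Dx  (order 1).
h: a_k = -6, -44, -186, -728, -2470, -8100, …
ICs: h(0) = -6.

f: a_k = 2, 4, 8, 16, 32, 64, …
g: a_k = -1, -1, -5, -9, -29, -65, …
h₀=f·g: eliminate ⇒ L₀, order ≤ 1·1.
h=h₀': d/dx-closure on L₀ ⇒ L.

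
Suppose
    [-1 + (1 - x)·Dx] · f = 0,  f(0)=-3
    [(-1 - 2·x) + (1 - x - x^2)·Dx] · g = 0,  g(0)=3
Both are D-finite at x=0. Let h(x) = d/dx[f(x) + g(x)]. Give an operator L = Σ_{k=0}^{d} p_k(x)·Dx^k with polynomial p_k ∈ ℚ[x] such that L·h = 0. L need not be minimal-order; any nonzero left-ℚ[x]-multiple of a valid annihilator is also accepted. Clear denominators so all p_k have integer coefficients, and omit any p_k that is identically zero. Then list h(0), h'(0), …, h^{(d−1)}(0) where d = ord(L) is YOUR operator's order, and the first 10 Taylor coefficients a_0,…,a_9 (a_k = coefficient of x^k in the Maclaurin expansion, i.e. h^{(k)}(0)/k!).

L = (-6 - 24·x - 24·x^3 + 6·x^4) + (6 + 6·x - 6·x^2 - 21·x^4 + 6·x^5)·Dx + (-1 + 2·x - 3·x^2 + 6·x^3 - 2·x^4 - 3·x^5 + x^6)·Dx^2  (order 2).
h: a_k = 0, 6, 18, 48, 105, 216, 420, 792, 1458, 2640, …
ICs: h(0) = 0, h′(0) = 6.

f: a_k = -3, -3, -3, -3, -3, -3, -3, -3, -3, -3, …
g: a_k = 3, 3, 6, 9, 15, 24, 39, 63, 102, 165, …
L₀ := lclm(L_f,L_g); ord L₀ ≤ 1+1.
h₀' ⇒ L via d/dx closure of L₀.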